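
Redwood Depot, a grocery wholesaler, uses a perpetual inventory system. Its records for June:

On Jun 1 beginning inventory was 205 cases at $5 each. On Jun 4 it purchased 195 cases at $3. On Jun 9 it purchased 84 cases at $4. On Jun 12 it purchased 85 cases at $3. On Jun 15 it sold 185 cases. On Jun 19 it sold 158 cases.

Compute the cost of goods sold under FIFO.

Jun 15, 185 sold [FIFO — oldest first]: 185 @ $5 = $925
Jun 19, 158 sold [FIFO — oldest first]: 20 @ $5 + 138 @ $3 = $514
Total COGS = $925 + $514 = $1,439
Ending inventory: 57 @ $3 + 84 @ $4 + 85 @ $3 = $762
Check: goods available $2,201 = COGS $1,439 + ending $762

COGS = $1,439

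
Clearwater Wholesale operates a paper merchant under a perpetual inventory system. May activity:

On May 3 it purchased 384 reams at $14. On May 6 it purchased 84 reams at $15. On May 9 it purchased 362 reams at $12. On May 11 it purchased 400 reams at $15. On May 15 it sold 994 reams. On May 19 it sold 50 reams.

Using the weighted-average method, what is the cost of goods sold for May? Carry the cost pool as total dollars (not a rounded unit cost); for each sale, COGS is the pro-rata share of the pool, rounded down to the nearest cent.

COGS = $14,412.28

After May 3: 384 on hand, pool $5,376.00 (≈ $14.0000 each)
After May 6: 468 on hand, pool $6,636.00 (≈ $14.1795 each)
After May 9: 830 on hand, pool $10,980.00 (≈ $13.2289 each)
After May 11: 1230 on hand, pool $16,980.00 (≈ $13.8049 each)
May 15, sell 994: 994/1230 × $16,980.00 → $13,722.04
May 19, sell 50: 50/236 × $3,257.96 → $690.24
Total COGS = $13,722.04 + $690.24 = $14,412.28
Ending inventory (cost pool remaining) = $2,567.72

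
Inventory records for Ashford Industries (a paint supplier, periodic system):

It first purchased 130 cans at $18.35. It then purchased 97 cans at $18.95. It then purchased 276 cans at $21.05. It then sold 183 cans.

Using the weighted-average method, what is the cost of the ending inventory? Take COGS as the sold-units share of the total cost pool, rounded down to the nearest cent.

Sale 1, sell 183: 183/503 × $10,033.45 → $3,650.34
Ending inventory (cost pool remaining) = $6,383.11

Ending inventory = $6,383.11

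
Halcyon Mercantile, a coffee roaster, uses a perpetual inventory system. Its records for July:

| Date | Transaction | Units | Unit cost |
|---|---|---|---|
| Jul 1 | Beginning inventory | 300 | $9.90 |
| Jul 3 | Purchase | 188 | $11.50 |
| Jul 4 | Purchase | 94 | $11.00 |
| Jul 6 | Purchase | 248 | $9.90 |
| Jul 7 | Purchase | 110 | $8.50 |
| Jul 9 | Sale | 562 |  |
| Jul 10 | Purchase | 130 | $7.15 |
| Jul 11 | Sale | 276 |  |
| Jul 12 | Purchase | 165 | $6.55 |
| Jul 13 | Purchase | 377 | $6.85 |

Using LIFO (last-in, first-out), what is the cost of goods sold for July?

COGS = $8,188.90

Jul 9, 562 sold [LIFO — newest first]: 110 @ $8.50 + 248 @ $9.90 + 94 @ $11.00 + 110 @ $11.50 = $5,689.20
Jul 11, 276 sold [LIFO — newest first]: 130 @ $7.15 + 78 @ $11.50 + 68 @ $9.90 = $2,499.70
Total COGS = $5,689.20 + $2,499.70 = $8,188.90
Ending inventory: 232 @ $9.90 + 165 @ $6.55 + 377 @ $6.85 = $5,960.00
Check: goods available $14,148.90 = COGS $8,188.90 + ending $5,960.00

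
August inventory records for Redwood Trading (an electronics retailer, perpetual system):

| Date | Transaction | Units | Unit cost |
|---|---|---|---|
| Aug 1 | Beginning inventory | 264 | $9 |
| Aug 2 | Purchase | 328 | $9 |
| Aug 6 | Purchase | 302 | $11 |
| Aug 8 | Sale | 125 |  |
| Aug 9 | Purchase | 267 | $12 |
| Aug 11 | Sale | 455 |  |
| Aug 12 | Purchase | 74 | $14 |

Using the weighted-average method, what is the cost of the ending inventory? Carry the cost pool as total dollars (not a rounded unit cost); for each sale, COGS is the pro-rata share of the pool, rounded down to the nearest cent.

Ending inventory = $7,005.58

After Aug 1: 264 on hand, pool $2,376.00 (≈ $9.0000 each)
After Aug 2: 592 on hand, pool $5,328.00 (≈ $9.0000 each)
After Aug 6: 894 on hand, pool $8,650.00 (≈ $9.6756 each)
Aug 8, sell 125: 125/894 × $8,650.00 → $1,209.45
After Aug 9: 1036 on hand, pool $10,644.55 (≈ $10.2747 each)
Aug 11, sell 455: 455/1036 × $10,644.55 → $4,674.97
After Aug 12: 655 on hand, pool $7,005.58 (≈ $10.6955 each)
Total COGS = $1,209.45 + $4,674.97 = $5,884.42
Ending inventory (cost pool remaining) = $7,005.58
Check: goods available $12,890.00 = COGS $5,884.42 + ending $7,005.58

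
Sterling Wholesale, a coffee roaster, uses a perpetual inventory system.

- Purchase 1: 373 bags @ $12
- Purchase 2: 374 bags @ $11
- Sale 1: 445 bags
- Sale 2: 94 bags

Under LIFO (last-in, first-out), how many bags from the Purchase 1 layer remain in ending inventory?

208

Sale 1 (445) [LIFO — newest first]: 374 @ $11 + 71 @ $12 = $4,966
Sale 2 (94) [LIFO — newest first]: 94 @ $12 = $1,128
Total COGS = $4,966 + $1,128 = $6,094
Ending inventory: 208 @ $12 = $2,496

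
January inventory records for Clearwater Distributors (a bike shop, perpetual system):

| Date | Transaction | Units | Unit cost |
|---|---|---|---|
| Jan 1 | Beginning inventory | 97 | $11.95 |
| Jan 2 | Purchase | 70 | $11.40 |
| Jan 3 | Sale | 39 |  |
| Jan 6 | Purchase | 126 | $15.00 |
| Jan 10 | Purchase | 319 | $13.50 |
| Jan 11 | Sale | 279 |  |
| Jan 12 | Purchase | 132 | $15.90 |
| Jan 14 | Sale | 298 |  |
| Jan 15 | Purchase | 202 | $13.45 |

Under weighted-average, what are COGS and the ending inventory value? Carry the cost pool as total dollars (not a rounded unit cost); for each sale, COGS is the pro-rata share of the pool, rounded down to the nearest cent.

COGS = $8,435.25; ending inventory = $4,534.10

After Jan 1: 97 on hand, pool $1,159.15 (≈ $11.9500 each)
After Jan 2: 167 on hand, pool $1,957.15 (≈ $11.7195 each)
Jan 3, sell 39: 39/167 × $1,957.15 → $457.05
After Jan 6: 254 on hand, pool $3,390.10 (≈ $13.3469 each)
After Jan 10: 573 on hand, pool $7,696.60 (≈ $13.4321 each)
Jan 11, sell 279: 279/573 × $7,696.60 → $3,747.55
After Jan 12: 426 on hand, pool $6,047.85 (≈ $14.1968 each)
Jan 14, sell 298: 298/426 × $6,047.85 → $4,230.65
After Jan 15: 330 on hand, pool $4,534.10 (≈ $13.7397 each)
Total COGS = $457.05 + $3,747.55 + $4,230.65 = $8,435.25
Ending inventory (cost pool remaining) = $4,534.10
Check: goods available $12,969.35 = COGS $8,435.25 + ending $4,534.10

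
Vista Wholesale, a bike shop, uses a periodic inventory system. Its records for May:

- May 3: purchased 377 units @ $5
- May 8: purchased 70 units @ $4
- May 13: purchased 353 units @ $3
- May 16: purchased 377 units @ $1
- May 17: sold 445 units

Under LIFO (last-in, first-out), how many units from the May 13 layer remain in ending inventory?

May 17, 445 sold [LIFO — newest first]: 377 @ $1 + 68 @ $3 = $581
Ending inventory: 377 @ $5 + 70 @ $4 + 285 @ $3 = $3,020

285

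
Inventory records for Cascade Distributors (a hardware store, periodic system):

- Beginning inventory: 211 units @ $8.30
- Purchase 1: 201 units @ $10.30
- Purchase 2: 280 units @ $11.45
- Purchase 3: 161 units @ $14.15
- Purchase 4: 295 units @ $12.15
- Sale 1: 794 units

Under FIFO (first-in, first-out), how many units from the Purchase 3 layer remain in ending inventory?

59

Sale 1 (794) [FIFO — oldest first]: 211 @ $8.30 + 201 @ $10.30 + 280 @ $11.45 + 102 @ $14.15 = $8,470.90
Ending inventory: 59 @ $14.15 + 295 @ $12.15 = $4,419.10
Check: goods available $12,890.00 = COGS $8,470.90 + ending $4,419.10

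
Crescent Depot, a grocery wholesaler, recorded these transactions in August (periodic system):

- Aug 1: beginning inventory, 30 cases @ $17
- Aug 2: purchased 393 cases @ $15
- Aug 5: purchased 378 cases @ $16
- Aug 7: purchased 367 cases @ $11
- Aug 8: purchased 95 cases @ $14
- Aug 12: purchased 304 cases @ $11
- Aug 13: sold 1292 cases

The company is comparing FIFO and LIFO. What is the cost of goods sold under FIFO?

FIFO COGS: 30 @ $17 + 393 @ $15 + 378 @ $16 + 367 @ $11 + 95 @ $14 + 29 @ $11 = $18,139
LIFO COGS: 304 @ $11 + 95 @ $14 + 367 @ $11 + 378 @ $16 + 148 @ $15 = $16,979

COGS = $18,139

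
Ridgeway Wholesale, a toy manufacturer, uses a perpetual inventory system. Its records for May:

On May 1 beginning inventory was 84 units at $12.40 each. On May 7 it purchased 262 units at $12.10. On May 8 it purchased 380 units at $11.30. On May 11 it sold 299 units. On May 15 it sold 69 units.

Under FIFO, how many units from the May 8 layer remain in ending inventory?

358

May 11, 299 sold [FIFO — oldest first]: 84 @ $12.40 + 215 @ $12.10 = $3,643.10
May 15, 69 sold [FIFO — oldest first]: 47 @ $12.10 + 22 @ $11.30 = $817.30
Total COGS = $3,643.10 + $817.30 = $4,460.40
Ending inventory: 358 @ $11.30 = $4,045.40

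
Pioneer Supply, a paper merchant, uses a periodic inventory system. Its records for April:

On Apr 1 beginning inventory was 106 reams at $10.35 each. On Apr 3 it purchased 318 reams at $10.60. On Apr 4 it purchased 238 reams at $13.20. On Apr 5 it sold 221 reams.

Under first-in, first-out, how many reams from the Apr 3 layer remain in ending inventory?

Apr 5, 221 sold [FIFO — oldest first]: 106 @ $10.35 + 115 @ $10.60 = $2,316.10
Ending inventory: 203 @ $10.60 + 238 @ $13.20 = $5,293.40

203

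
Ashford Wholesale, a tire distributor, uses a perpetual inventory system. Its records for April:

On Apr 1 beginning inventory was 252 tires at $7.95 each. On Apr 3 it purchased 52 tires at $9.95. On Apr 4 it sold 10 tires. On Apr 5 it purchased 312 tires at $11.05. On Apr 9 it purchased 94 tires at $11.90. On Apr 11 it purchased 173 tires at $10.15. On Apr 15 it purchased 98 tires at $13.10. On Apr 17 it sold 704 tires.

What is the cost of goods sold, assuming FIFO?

Apr 4, 10 sold [FIFO — oldest first]: 10 @ $7.95 = $79.50
Apr 17, 704 sold [FIFO — oldest first]: 242 @ $7.95 + 52 @ $9.95 + 312 @ $11.05 + 94 @ $11.90 + 4 @ $10.15 = $7,048.10
Total COGS = $79.50 + $7,048.10 = $7,127.60
Ending inventory: 169 @ $10.15 + 98 @ $13.10 = $2,999.15

COGS = $7,127.60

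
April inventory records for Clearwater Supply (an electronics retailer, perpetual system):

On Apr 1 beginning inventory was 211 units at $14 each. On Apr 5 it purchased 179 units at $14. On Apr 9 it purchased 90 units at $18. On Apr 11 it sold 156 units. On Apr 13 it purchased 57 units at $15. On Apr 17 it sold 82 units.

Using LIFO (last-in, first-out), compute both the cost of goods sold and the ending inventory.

COGS = $3,749; ending inventory = $4,186

Apr 11, 156 sold [LIFO — newest first]: 90 @ $18 + 66 @ $14 = $2,544
Apr 17, 82 sold [LIFO — newest first]: 57 @ $15 + 25 @ $14 = $1,205
Total COGS = $2,544 + $1,205 = $3,749
Ending inventory: 211 @ $14 + 88 @ $14 = $4,186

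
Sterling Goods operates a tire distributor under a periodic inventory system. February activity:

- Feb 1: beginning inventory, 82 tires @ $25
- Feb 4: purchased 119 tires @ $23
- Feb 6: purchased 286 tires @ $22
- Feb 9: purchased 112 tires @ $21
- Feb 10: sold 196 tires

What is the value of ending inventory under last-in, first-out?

Ending inventory = $9,231

Feb 10, 196 sold [LIFO — newest first]: 112 @ $21 + 84 @ $22 = $4,200
Ending inventory: 82 @ $25 + 119 @ $23 + 202 @ $22 = $9,231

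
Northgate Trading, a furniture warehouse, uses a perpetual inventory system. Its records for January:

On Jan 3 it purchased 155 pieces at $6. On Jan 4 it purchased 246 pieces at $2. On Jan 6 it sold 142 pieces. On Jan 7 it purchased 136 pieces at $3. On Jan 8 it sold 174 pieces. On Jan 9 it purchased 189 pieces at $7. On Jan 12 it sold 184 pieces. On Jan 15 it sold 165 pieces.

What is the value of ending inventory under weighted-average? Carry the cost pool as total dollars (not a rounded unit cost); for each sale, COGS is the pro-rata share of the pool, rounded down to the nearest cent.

After Jan 3: 155 on hand, pool $930.00 (≈ $6.0000 each)
After Jan 4: 401 on hand, pool $1,422.00 (≈ $3.5461 each)
Jan 6, sell 142: 142/401 × $1,422.00 → $503.55
After Jan 7: 395 on hand, pool $1,326.45 (≈ $3.3581 each)
Jan 8, sell 174: 174/395 × $1,326.45 → $584.30
After Jan 9: 410 on hand, pool $2,065.15 (≈ $5.0370 each)
Jan 12, sell 184: 184/410 × $2,065.15 → $926.79
Jan 15, sell 165: 165/226 × $1,138.36 → $831.10
Total COGS = $503.55 + $584.30 + $926.79 + $831.10 = $2,845.74
Ending inventory (cost pool remaining) = $307.26

Ending inventory = $307.26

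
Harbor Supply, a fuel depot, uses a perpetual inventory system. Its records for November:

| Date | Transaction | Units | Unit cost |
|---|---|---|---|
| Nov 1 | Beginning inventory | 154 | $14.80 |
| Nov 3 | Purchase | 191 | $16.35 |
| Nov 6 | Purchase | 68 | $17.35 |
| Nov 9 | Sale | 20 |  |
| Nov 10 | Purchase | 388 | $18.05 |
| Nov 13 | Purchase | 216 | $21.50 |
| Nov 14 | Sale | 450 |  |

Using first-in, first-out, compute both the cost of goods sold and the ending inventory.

COGS = $7,610.70; ending inventory = $10,618.55

Nov 9, 20 sold [FIFO — oldest first]: 20 @ $14.80 = $296.00
Nov 14, 450 sold [FIFO — oldest first]: 134 @ $14.80 + 191 @ $16.35 + 68 @ $17.35 + 57 @ $18.05 = $7,314.70
Total COGS = $296.00 + $7,314.70 = $7,610.70
Ending inventory: 331 @ $18.05 + 216 @ $21.50 = $10,618.55
Check: goods available $18,229.25 = COGS $7,610.70 + ending $10,618.55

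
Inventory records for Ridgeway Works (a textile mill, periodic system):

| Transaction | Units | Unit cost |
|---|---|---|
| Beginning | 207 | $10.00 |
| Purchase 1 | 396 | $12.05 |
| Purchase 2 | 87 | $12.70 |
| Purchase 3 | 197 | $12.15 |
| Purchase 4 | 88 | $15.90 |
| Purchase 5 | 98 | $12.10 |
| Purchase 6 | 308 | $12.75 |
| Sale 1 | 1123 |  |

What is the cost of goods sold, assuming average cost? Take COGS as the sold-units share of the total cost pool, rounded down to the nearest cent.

COGS = $13,703.89

Sale 1, sell 1123: 1123/1381 × $16,852.25 → $13,703.89
Ending inventory (cost pool remaining) = $3,148.36
Check: goods available $16,852.25 = COGS $13,703.89 + ending $3,148.36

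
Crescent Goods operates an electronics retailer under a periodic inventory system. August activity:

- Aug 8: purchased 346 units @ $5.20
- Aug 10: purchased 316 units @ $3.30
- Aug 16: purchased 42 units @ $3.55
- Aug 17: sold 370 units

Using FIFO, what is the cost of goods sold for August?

COGS = $1,878.40

Aug 17, 370 sold [FIFO — oldest first]: 346 @ $5.20 + 24 @ $3.30 = $1,878.40
Ending inventory: 292 @ $3.30 + 42 @ $3.55 = $1,112.70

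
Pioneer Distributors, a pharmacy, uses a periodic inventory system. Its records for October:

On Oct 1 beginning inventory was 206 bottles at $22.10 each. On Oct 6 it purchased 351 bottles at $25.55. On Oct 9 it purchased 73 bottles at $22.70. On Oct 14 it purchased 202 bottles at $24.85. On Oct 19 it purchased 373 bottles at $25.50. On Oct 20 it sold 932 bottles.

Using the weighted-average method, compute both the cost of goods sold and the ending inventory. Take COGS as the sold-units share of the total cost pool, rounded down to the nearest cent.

COGS = $22,978.20; ending inventory = $6,730.75

Oct 20, sell 932: 932/1205 × $29,708.95 → $22,978.20
Ending inventory (cost pool remaining) = $6,730.75
Check: goods available $29,708.95 = COGS $22,978.20 + ending $6,730.75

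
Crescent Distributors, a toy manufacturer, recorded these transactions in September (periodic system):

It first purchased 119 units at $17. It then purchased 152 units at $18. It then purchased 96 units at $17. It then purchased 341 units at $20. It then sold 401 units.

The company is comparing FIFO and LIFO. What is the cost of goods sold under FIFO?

FIFO COGS: 119 @ $17 + 152 @ $18 + 96 @ $17 + 34 @ $20 = $7,071
LIFO COGS: 341 @ $20 + 60 @ $17 = $7,840

COGS = $7,071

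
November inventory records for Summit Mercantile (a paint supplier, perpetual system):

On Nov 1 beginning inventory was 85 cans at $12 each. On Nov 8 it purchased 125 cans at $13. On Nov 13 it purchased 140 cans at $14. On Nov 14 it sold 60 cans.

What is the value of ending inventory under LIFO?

Nov 14, 60 sold [LIFO — newest first]: 60 @ $14 = $840
Ending inventory: 85 @ $12 + 125 @ $13 + 80 @ $14 = $3,765
Check: goods available $4,605 = COGS $840 + ending $3,765

Ending inventory = $3,765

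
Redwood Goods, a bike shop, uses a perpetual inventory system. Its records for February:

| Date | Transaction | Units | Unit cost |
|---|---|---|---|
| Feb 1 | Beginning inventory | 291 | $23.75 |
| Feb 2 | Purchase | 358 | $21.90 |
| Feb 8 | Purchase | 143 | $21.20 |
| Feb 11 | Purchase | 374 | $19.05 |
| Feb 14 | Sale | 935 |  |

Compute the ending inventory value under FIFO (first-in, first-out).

Feb 14, 935 sold [FIFO — oldest first]: 291 @ $23.75 + 358 @ $21.90 + 143 @ $21.20 + 143 @ $19.05 = $20,507.20
Ending inventory: 231 @ $19.05 = $4,400.55

Ending inventory = $4,400.55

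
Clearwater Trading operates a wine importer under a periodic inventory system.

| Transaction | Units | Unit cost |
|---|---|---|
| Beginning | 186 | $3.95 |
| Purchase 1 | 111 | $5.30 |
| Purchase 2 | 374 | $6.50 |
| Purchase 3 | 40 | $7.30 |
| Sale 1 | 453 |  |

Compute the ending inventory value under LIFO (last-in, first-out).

Ending inventory = $1,116.30

Sale 1 (453) [LIFO — newest first]: 40 @ $7.30 + 374 @ $6.50 + 39 @ $5.30 = $2,929.70
Ending inventory: 186 @ $3.95 + 72 @ $5.30 = $1,116.30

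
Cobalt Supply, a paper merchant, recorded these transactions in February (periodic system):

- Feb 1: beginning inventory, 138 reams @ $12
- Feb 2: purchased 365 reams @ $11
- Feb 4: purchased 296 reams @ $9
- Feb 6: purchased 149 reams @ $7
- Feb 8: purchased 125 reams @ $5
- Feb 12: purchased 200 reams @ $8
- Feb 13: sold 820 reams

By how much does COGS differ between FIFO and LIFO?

$2,000

FIFO COGS: 138 @ $12 + 365 @ $11 + 296 @ $9 + 21 @ $7 = $8,482
LIFO COGS: 200 @ $8 + 125 @ $5 + 149 @ $7 + 296 @ $9 + 50 @ $11 = $6,482
Difference = |$8,482 − $6,482| = $2,000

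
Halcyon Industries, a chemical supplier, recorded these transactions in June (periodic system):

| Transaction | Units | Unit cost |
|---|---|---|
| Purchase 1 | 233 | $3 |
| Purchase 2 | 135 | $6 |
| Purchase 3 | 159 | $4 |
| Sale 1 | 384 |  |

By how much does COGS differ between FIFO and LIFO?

FIFO COGS: 233 @ $3 + 135 @ $6 + 16 @ $4 = $1,573
LIFO COGS: 159 @ $4 + 135 @ $6 + 90 @ $3 = $1,716
Difference = |$1,573 − $1,716| = $143

$143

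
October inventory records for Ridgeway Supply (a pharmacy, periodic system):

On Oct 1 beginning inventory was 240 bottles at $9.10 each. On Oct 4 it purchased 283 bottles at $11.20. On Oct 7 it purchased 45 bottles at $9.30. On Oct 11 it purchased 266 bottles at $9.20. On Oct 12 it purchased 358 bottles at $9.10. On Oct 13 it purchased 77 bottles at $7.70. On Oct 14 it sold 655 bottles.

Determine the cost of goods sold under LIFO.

COGS = $5,874.70

Oct 14, 655 sold [LIFO — newest first]: 77 @ $7.70 + 358 @ $9.10 + 220 @ $9.20 = $5,874.70
Ending inventory: 240 @ $9.10 + 283 @ $11.20 + 45 @ $9.30 + 46 @ $9.20 = $6,195.30
Check: goods available $12,070.00 = COGS $5,874.70 + ending $6,195.30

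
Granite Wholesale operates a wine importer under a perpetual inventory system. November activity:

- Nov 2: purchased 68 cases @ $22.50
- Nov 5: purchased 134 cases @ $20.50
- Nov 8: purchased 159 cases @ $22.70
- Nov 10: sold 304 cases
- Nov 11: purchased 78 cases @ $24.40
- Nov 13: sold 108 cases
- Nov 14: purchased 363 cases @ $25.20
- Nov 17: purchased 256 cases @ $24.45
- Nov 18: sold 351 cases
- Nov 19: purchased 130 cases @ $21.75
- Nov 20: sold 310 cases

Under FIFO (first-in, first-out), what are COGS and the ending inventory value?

Nov 10, 304 sold [FIFO — oldest first]: 68 @ $22.50 + 134 @ $20.50 + 102 @ $22.70 = $6,592.40
Nov 13, 108 sold [FIFO — oldest first]: 57 @ $22.70 + 51 @ $24.40 = $2,538.30
Nov 18, 351 sold [FIFO — oldest first]: 27 @ $24.40 + 324 @ $25.20 = $8,823.60
Nov 20, 310 sold [FIFO — oldest first]: 39 @ $25.20 + 256 @ $24.45 + 15 @ $21.75 = $7,568.25
Total COGS = $6,592.40 + $2,538.30 + $8,823.60 + $7,568.25 = $25,522.55
Ending inventory: 115 @ $21.75 = $2,501.25

COGS = $25,522.55; ending inventory = $2,501.25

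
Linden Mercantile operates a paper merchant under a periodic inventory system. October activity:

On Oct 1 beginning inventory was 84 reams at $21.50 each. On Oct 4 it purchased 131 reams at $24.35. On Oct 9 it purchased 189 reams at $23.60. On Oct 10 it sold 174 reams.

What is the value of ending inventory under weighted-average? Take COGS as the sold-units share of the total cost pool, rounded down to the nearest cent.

Oct 10, sell 174: 174/404 × $9,456.25 → $4,072.74
Ending inventory (cost pool remaining) = $5,383.51
Check: goods available $9,456.25 = COGS $4,072.74 + ending $5,383.51

Ending inventory = $5,383.51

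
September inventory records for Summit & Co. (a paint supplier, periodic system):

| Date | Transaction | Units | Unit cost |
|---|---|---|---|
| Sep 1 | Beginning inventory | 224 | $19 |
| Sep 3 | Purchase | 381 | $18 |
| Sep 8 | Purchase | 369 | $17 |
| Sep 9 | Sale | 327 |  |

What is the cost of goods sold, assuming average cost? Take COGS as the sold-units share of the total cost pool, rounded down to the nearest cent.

COGS = $5,837.31

Sep 9, sell 327: 327/974 × $17,387.00 → $5,837.31
Ending inventory (cost pool remaining) = $11,549.69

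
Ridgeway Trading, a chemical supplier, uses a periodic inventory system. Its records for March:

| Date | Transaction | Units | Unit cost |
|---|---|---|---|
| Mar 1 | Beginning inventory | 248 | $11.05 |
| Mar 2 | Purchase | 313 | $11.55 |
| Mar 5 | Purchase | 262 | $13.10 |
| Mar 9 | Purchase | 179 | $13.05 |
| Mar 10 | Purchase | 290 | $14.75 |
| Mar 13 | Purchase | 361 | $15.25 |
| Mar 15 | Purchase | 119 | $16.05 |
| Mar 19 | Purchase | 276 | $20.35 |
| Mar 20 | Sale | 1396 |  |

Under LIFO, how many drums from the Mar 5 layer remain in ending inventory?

91

Mar 20, 1396 sold [LIFO — newest first]: 276 @ $20.35 + 119 @ $16.05 + 361 @ $15.25 + 290 @ $14.75 + 179 @ $13.05 + 171 @ $13.10 = $21,885.35
Ending inventory: 248 @ $11.05 + 313 @ $11.55 + 91 @ $13.10 = $7,547.65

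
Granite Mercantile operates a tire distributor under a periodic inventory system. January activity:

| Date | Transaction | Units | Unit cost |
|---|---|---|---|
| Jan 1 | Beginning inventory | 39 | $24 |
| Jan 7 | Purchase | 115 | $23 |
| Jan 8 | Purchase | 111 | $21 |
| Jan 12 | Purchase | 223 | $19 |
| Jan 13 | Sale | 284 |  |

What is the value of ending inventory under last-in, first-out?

Jan 13, 284 sold [LIFO — newest first]: 223 @ $19 + 61 @ $21 = $5,518
Ending inventory: 39 @ $24 + 115 @ $23 + 50 @ $21 = $4,631
Check: goods available $10,149 = COGS $5,518 + ending $4,631

Ending inventory = $4,631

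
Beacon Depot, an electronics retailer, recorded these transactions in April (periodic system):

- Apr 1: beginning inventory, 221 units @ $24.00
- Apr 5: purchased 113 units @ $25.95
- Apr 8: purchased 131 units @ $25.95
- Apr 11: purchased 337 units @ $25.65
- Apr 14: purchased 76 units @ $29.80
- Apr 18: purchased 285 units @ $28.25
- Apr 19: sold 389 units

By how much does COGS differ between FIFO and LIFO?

FIFO COGS: 221 @ $24.00 + 113 @ $25.95 + 55 @ $25.95 = $9,663.60
LIFO COGS: 285 @ $28.25 + 76 @ $29.80 + 28 @ $25.65 = $11,034.25
Difference = |$9,663.60 − $11,034.25| = $1,370.65

$1,370.65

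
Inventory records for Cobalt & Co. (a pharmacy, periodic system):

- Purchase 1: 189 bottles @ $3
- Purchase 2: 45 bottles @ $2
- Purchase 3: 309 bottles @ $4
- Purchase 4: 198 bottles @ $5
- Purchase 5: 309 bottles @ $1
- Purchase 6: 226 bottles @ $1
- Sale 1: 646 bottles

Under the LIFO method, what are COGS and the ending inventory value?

Sale 1 (646) [LIFO — newest first]: 226 @ $1 + 309 @ $1 + 111 @ $5 = $1,090
Ending inventory: 189 @ $3 + 45 @ $2 + 309 @ $4 + 87 @ $5 = $2,328
Check: goods available $3,418 = COGS $1,090 + ending $2,328

COGS = $1,090; ending inventory = $2,328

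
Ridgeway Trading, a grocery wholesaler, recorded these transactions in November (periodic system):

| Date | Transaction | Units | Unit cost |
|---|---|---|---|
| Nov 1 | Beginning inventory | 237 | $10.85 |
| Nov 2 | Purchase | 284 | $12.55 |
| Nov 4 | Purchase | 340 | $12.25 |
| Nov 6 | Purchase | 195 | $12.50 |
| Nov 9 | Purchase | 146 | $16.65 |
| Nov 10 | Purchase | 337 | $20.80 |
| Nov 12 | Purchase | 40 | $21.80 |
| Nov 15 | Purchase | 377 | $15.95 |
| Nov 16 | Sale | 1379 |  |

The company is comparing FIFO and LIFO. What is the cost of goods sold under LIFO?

COGS = $22,242.15

FIFO COGS: 237 @ $10.85 + 284 @ $12.55 + 340 @ $12.25 + 195 @ $12.50 + 146 @ $16.65 + 177 @ $20.80 = $18,850.65
LIFO COGS: 377 @ $15.95 + 40 @ $21.80 + 337 @ $20.80 + 146 @ $16.65 + 195 @ $12.50 + 284 @ $12.25 = $22,242.15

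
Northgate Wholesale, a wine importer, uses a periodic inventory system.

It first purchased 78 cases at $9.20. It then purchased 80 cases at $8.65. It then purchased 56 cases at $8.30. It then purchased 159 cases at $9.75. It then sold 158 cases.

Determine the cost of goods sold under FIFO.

Sale 1 (158) [FIFO — oldest first]: 78 @ $9.20 + 80 @ $8.65 = $1,409.60
Ending inventory: 56 @ $8.30 + 159 @ $9.75 = $2,015.05
Check: goods available $3,424.65 = COGS $1,409.60 + ending $2,015.05

COGS = $1,409.60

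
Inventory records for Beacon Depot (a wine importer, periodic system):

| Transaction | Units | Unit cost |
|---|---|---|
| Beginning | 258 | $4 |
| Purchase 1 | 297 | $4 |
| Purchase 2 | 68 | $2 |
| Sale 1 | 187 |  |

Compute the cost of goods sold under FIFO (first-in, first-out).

COGS = $748

Sale 1 (187) [FIFO — oldest first]: 187 @ $4 = $748
Ending inventory: 71 @ $4 + 297 @ $4 + 68 @ $2 = $1,608
Check: goods available $2,356 = COGS $748 + ending $1,608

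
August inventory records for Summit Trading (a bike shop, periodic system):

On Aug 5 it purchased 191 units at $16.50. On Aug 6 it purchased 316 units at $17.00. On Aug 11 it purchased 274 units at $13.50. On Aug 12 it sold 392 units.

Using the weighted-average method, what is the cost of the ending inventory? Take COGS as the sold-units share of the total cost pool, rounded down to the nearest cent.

Ending inventory = $6,087.78

Aug 12, sell 392: 392/781 × $12,222.50 → $6,134.72
Ending inventory (cost pool remaining) = $6,087.78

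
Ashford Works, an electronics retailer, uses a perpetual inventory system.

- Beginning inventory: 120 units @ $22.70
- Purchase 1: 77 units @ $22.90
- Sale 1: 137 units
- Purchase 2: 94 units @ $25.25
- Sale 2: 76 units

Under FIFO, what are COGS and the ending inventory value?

COGS = $4,891.30; ending inventory = $1,969.50

Sale 1 (137) [FIFO — oldest first]: 120 @ $22.70 + 17 @ $22.90 = $3,113.30
Sale 2 (76) [FIFO — oldest first]: 60 @ $22.90 + 16 @ $25.25 = $1,778.00
Total COGS = $3,113.30 + $1,778.00 = $4,891.30
Ending inventory: 78 @ $25.25 = $1,969.50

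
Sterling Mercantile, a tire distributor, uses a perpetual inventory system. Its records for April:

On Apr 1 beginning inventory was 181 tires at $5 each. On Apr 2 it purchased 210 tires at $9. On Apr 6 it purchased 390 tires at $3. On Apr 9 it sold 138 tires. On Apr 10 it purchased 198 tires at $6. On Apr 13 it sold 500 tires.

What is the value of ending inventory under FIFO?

Ending inventory = $1,617

Apr 9, 138 sold [FIFO — oldest first]: 138 @ $5 = $690
Apr 13, 500 sold [FIFO — oldest first]: 43 @ $5 + 210 @ $9 + 247 @ $3 = $2,846
Total COGS = $690 + $2,846 = $3,536
Ending inventory: 143 @ $3 + 198 @ $6 = $1,617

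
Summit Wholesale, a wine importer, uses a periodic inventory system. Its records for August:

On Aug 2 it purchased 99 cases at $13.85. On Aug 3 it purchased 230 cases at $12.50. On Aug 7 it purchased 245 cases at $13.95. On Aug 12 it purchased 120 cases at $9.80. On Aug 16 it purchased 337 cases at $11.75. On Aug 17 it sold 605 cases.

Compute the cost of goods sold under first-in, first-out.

COGS = $7,967.70

Aug 17, 605 sold [FIFO — oldest first]: 99 @ $13.85 + 230 @ $12.50 + 245 @ $13.95 + 31 @ $9.80 = $7,967.70
Ending inventory: 89 @ $9.80 + 337 @ $11.75 = $4,831.95
Check: goods available $12,799.65 = COGS $7,967.70 + ending $4,831.95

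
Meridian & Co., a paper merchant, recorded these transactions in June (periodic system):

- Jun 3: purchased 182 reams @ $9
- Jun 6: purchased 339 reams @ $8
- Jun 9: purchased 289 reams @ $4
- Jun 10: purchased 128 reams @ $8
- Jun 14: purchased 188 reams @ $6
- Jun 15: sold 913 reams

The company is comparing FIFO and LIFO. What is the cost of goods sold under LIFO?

FIFO COGS: 182 @ $9 + 339 @ $8 + 289 @ $4 + 103 @ $8 = $6,330
LIFO COGS: 188 @ $6 + 128 @ $8 + 289 @ $4 + 308 @ $8 = $5,772

COGS = $5,772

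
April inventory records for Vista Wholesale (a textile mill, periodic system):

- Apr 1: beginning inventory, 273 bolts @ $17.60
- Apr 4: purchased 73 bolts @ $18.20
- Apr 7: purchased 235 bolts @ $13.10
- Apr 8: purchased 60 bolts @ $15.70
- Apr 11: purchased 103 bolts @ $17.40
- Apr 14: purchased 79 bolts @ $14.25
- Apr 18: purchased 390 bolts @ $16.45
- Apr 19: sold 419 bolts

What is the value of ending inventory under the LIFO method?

Ending inventory = $12,658.60

Apr 19, 419 sold [LIFO — newest first]: 390 @ $16.45 + 29 @ $14.25 = $6,828.75
Ending inventory: 273 @ $17.60 + 73 @ $18.20 + 235 @ $13.10 + 60 @ $15.70 + 103 @ $17.40 + 50 @ $14.25 = $12,658.60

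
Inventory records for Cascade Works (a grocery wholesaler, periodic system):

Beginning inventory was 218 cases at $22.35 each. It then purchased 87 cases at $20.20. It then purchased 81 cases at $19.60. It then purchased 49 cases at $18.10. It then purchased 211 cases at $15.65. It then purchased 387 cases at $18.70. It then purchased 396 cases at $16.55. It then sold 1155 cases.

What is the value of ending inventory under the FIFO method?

Sale 1 (1155) [FIFO — oldest first]: 218 @ $22.35 + 87 @ $20.20 + 81 @ $19.60 + 49 @ $18.10 + 211 @ $15.65 + 387 @ $18.70 + 122 @ $16.55 = $21,662.35
Ending inventory: 274 @ $16.55 = $4,534.70
Check: goods available $26,197.05 = COGS $21,662.35 + ending $4,534.70

Ending inventory = $4,534.70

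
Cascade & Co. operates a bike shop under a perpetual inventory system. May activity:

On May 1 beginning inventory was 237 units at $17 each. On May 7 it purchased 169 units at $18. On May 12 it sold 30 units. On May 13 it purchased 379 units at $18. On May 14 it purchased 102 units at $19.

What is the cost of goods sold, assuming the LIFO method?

COGS = $540

May 12, 30 sold [LIFO — newest first]: 30 @ $18 = $540
Ending inventory: 237 @ $17 + 139 @ $18 + 379 @ $18 + 102 @ $19 = $15,291
Check: goods available $15,831 = COGS $540 + ending $15,291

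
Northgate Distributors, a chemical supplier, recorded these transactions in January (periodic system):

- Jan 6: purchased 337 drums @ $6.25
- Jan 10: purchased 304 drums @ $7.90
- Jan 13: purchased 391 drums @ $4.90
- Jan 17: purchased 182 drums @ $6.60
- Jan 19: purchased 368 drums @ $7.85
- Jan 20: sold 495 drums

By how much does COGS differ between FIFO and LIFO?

FIFO COGS: 337 @ $6.25 + 158 @ $7.90 = $3,354.45
LIFO COGS: 368 @ $7.85 + 127 @ $6.60 = $3,727.00
Difference = |$3,354.45 − $3,727.00| = $372.55

$372.55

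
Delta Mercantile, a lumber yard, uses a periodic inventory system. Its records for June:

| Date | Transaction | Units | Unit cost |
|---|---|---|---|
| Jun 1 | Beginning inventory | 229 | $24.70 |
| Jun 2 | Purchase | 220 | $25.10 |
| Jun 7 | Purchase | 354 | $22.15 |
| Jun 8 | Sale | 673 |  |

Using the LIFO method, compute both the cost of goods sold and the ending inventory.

Jun 8, 673 sold [LIFO — newest first]: 354 @ $22.15 + 220 @ $25.10 + 99 @ $24.70 = $15,808.40
Ending inventory: 130 @ $24.70 = $3,211.00
Check: goods available $19,019.40 = COGS $15,808.40 + ending $3,211.00

COGS = $15,808.40; ending inventory = $3,211.00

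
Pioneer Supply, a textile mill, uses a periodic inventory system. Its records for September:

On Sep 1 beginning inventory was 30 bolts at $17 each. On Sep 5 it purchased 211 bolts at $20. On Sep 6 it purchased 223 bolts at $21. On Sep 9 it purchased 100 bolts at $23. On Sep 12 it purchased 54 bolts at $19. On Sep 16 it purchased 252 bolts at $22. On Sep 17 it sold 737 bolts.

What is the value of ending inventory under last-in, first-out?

Sep 17, 737 sold [LIFO — newest first]: 252 @ $22 + 54 @ $19 + 100 @ $23 + 223 @ $21 + 108 @ $20 = $15,713
Ending inventory: 30 @ $17 + 103 @ $20 = $2,570
Check: goods available $18,283 = COGS $15,713 + ending $2,570

Ending inventory = $2,570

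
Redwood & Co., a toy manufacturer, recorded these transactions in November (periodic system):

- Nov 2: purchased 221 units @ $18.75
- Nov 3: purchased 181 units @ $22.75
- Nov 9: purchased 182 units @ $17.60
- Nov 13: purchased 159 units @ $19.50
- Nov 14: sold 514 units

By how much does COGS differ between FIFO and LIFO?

$6.75

FIFO COGS: 221 @ $18.75 + 181 @ $22.75 + 112 @ $17.60 = $10,232.70
LIFO COGS: 159 @ $19.50 + 182 @ $17.60 + 173 @ $22.75 = $10,239.45
Difference = |$10,232.70 − $10,239.45| = $6.75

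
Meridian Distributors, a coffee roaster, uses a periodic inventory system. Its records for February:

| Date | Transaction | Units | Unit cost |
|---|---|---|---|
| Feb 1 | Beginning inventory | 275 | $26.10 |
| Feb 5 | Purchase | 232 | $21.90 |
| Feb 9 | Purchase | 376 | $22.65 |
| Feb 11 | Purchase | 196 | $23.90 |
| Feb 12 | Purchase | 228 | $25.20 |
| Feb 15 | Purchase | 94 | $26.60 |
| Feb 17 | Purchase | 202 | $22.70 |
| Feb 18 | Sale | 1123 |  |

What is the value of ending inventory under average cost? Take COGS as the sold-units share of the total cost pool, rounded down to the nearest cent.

Feb 18, sell 1123: 1123/1603 × $38,290.50 → $26,824.84
Ending inventory (cost pool remaining) = $11,465.66

Ending inventory = $11,465.66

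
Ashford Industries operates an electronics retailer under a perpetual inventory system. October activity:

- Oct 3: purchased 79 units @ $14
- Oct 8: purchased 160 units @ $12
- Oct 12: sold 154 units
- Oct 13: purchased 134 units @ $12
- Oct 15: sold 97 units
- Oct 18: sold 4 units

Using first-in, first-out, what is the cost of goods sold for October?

COGS = $3,218

Oct 12, 154 sold [FIFO — oldest first]: 79 @ $14 + 75 @ $12 = $2,006
Oct 15, 97 sold [FIFO — oldest first]: 85 @ $12 + 12 @ $12 = $1,164
Oct 18, 4 sold [FIFO — oldest first]: 4 @ $12 = $48
Total COGS = $2,006 + $1,164 + $48 = $3,218
Ending inventory: 118 @ $12 = $1,416
Check: goods available $4,634 = COGS $3,218 + ending $1,416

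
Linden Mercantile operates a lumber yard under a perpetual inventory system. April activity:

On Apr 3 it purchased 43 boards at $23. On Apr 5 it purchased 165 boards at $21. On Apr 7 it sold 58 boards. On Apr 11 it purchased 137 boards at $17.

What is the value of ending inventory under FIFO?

Ending inventory = $5,479

Apr 7, 58 sold [FIFO — oldest first]: 43 @ $23 + 15 @ $21 = $1,304
Ending inventory: 150 @ $21 + 137 @ $17 = $5,479
Check: goods available $6,783 = COGS $1,304 + ending $5,479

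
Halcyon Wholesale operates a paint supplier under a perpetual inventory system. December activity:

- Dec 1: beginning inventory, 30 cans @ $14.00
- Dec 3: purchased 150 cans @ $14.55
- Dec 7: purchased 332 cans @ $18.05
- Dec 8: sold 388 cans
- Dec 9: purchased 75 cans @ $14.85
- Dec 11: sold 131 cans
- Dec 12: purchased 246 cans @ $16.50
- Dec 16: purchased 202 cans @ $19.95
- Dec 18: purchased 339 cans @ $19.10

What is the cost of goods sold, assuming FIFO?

Dec 8, 388 sold [FIFO — oldest first]: 30 @ $14.00 + 150 @ $14.55 + 208 @ $18.05 = $6,356.90
Dec 11, 131 sold [FIFO — oldest first]: 124 @ $18.05 + 7 @ $14.85 = $2,342.15
Total COGS = $6,356.90 + $2,342.15 = $8,699.05
Ending inventory: 68 @ $14.85 + 246 @ $16.50 + 202 @ $19.95 + 339 @ $19.10 = $15,573.60
Check: goods available $24,272.65 = COGS $8,699.05 + ending $15,573.60

COGS = $8,699.05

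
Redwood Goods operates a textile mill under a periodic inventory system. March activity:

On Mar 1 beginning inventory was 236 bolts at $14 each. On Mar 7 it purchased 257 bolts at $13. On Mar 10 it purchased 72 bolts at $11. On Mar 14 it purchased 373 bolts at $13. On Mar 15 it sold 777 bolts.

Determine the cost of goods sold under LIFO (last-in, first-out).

Mar 15, 777 sold [LIFO — newest first]: 373 @ $13 + 72 @ $11 + 257 @ $13 + 75 @ $14 = $10,032
Ending inventory: 161 @ $14 = $2,254

COGS = $10,032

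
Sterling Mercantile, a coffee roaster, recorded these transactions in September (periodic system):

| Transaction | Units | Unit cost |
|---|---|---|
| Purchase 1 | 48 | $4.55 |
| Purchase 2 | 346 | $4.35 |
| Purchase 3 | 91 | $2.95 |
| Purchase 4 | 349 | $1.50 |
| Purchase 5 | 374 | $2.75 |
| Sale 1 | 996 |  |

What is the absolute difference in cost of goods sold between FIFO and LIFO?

FIFO COGS: 48 @ $4.55 + 346 @ $4.35 + 91 @ $2.95 + 349 @ $1.50 + 162 @ $2.75 = $2,960.95
LIFO COGS: 374 @ $2.75 + 349 @ $1.50 + 91 @ $2.95 + 182 @ $4.35 = $2,612.15
Difference = |$2,960.95 − $2,612.15| = $348.80

$348.80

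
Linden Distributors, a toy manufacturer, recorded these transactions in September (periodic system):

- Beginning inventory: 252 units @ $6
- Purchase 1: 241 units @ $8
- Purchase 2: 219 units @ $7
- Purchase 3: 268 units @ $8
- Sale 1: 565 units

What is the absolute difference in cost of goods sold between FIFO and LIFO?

$357

FIFO COGS: 252 @ $6 + 241 @ $8 + 72 @ $7 = $3,944
LIFO COGS: 268 @ $8 + 219 @ $7 + 78 @ $8 = $4,301
Difference = |$3,944 − $4,301| = $357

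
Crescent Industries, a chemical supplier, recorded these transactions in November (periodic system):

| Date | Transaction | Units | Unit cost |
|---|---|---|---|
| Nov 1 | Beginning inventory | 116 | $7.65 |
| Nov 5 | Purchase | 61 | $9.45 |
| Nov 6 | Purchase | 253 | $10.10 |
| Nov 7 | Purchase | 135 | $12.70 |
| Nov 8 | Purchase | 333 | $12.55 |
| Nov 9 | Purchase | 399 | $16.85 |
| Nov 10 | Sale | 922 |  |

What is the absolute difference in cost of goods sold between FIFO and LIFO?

$2,855.10

FIFO COGS: 116 @ $7.65 + 61 @ $9.45 + 253 @ $10.10 + 135 @ $12.70 + 333 @ $12.55 + 24 @ $16.85 = $10,317.20
LIFO COGS: 399 @ $16.85 + 333 @ $12.55 + 135 @ $12.70 + 55 @ $10.10 = $13,172.30
Difference = |$10,317.20 − $13,172.30| = $2,855.10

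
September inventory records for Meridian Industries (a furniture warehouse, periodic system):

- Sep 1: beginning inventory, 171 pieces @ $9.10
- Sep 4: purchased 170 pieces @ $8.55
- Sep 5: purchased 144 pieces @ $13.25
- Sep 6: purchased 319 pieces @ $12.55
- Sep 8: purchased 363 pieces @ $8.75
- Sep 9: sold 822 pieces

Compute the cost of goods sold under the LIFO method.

COGS = $9,034.70

Sep 9, 822 sold [LIFO — newest first]: 363 @ $8.75 + 319 @ $12.55 + 140 @ $13.25 = $9,034.70
Ending inventory: 171 @ $9.10 + 170 @ $8.55 + 4 @ $13.25 = $3,062.60
Check: goods available $12,097.30 = COGS $9,034.70 + ending $3,062.60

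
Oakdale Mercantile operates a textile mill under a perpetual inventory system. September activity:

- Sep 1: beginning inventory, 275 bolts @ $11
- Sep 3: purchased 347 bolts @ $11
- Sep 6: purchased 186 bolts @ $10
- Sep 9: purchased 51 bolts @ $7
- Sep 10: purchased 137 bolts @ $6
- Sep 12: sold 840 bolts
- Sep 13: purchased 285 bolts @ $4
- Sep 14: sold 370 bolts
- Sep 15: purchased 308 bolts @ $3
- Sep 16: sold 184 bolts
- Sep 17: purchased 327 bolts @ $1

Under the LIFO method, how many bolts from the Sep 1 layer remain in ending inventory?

71

Sep 12, 840 sold [LIFO — newest first]: 137 @ $6 + 51 @ $7 + 186 @ $10 + 347 @ $11 + 119 @ $11 = $8,165
Sep 14, 370 sold [LIFO — newest first]: 285 @ $4 + 85 @ $11 = $2,075
Sep 16, 184 sold [LIFO — newest first]: 184 @ $3 = $552
Total COGS = $8,165 + $2,075 + $552 = $10,792
Ending inventory: 71 @ $11 + 124 @ $3 + 327 @ $1 = $1,480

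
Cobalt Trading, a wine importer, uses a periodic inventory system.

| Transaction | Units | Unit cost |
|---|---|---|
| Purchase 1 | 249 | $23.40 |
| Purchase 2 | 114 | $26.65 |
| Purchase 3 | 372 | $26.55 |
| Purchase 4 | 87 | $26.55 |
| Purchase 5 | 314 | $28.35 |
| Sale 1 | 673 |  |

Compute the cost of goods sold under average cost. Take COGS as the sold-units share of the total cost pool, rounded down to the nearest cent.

Sale 1, sell 673: 673/1136 × $29,953.05 → $17,745.07
Ending inventory (cost pool remaining) = $12,207.98
Check: goods available $29,953.05 = COGS $17,745.07 + ending $12,207.98

COGS = $17,745.07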